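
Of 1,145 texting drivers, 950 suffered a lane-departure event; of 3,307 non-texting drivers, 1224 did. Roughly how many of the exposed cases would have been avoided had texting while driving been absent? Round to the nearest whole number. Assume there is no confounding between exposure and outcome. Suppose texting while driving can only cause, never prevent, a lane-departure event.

p₁ = P(outcome | exposed) = 950/1145 = 0.82969
p₀ = P(outcome | unexposed) = 1224/3307 = 0.37012
PN = (p₁ − p₀)/p₁ = (0.82969 − 0.37012) / 0.82969 ≈ 0.55390.
Attributable cases ≈ PN × (exposed cases) = 0.55390 × 950 ≈ 526.21.

about 526 cases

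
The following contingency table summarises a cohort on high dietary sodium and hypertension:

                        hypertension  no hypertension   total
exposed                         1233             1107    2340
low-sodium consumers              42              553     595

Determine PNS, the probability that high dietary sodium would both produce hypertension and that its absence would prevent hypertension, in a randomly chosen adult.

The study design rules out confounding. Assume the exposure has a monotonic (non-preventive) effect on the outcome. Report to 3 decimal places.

PNS ≈ 0.456

p₁ = P(outcome | exposed) = 1233/2340 = 0.52692
p₀ = P(outcome | unexposed) = 42/595 = 0.070588
Under exogeneity and monotonicity, PNS = p₁ − p₀.
PNS = 0.52692 − 0.070588 = 0.45633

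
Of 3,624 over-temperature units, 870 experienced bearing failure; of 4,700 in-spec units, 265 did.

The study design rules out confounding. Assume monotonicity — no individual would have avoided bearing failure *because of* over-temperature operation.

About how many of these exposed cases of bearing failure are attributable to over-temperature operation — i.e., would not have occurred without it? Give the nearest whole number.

p₁ = P(outcome | exposed) = 870/3624 = 0.24007
p₀ = P(outcome | unexposed) = 265/4700 = 0.056383
PN = (p₁ − p₀)/p₁ = (0.24007 − 0.056383) / 0.24007 ≈ 0.76514.
Attributable cases ≈ PN × (exposed cases) = 0.76514 × 870 ≈ 665.67.

about 666 cases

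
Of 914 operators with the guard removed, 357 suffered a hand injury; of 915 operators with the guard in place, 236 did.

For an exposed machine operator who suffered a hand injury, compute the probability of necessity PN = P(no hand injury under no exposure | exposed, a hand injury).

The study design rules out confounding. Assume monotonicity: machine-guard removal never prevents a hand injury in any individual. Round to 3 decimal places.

p₁ = P(outcome | exposed) = 357/914 = 0.39059
p₀ = P(outcome | unexposed) = 236/915 = 0.25792
Under exogeneity and monotonicity, PN = (p₁ − p₀) / p₁.
PN = (0.39059 − 0.25792) / 0.39059 = 0.13267 / 0.39059 ≈ 0.3397

PN ≈ 0.340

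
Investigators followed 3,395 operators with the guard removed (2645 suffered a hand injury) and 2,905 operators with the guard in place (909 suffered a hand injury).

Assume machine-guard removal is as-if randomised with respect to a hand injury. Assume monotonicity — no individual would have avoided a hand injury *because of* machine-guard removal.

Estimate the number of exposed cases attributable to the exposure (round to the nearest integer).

p₁ = P(outcome | exposed) = 2645/3395 = 0.77909
p₀ = P(outcome | unexposed) = 909/2905 = 0.31291
PN = (p₁ − p₀)/p₁ = (0.77909 − 0.31291) / 0.77909 ≈ 0.59836.
Attributable cases ≈ PN × (exposed cases) = 0.59836 × 2645 ≈ 1582.67.

about 1583 cases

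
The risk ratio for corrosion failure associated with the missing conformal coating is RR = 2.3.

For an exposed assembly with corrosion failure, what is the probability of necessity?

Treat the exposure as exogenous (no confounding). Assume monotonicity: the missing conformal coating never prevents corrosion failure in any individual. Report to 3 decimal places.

Under exogeneity and monotonicity, PN = (RR − 1) / RR = 1 − 1/RR.
PN = (2.3 − 1) / 2.3 = 1.3 / 2.3 ≈ 0.5652

PN ≈ 0.565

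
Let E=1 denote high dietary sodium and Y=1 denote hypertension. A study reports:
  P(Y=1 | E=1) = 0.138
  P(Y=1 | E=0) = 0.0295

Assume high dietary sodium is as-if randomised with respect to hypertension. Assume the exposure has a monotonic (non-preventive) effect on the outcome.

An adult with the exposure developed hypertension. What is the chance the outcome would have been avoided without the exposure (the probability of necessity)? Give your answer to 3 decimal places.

Let p₁ = 0.138, p₀ = 0.0295.
Under exogeneity and monotonicity, PN = (p₁ − p₀) / p₁.
PN = (0.138 − 0.0295) / 0.138 = 0.1085 / 0.138 ≈ 0.7862

PN ≈ 0.786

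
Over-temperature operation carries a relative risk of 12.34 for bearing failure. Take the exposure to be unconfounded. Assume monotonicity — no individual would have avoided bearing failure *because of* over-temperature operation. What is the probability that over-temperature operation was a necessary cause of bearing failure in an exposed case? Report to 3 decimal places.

PN ≈ 0.919

Under exogeneity and monotonicity, PN = (RR − 1) / RR = 1 − 1/RR.
PN = (12.34 − 1) / 12.34 = 11.34 / 12.34 ≈ 0.9190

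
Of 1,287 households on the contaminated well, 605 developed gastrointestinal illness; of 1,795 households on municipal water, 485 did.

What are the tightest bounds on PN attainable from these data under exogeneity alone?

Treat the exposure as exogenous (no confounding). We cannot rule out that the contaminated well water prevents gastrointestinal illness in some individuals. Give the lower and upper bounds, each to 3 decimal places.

0.425 ≤ PN ≤ 1.000

p₁ = P(outcome | exposed) = 605/1287 = 0.47009
p₀ = P(outcome | unexposed) = 485/1795 = 0.27019
Under exogeneity alone the bounds on PN are max{0,(p₁−p₀)/p₁} ≤ PN ≤ min{1,(1−p₀)/p₁}.
  lower = (p₁ − p₀)/p₁ = 0.19989 / 0.47009 ≈ 0.4252
  upper = min{1, (1 − p₀)/p₁} = 0.72981 / 0.47009 ≈ 1.5525 → capped at 1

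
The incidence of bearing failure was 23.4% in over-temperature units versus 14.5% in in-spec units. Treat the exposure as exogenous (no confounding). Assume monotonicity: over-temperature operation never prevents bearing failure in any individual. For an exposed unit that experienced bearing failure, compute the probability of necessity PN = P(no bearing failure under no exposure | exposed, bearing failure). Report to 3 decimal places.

p₁ = 0.234, p₀ = 0.145.
Under exogeneity and monotonicity, PN = (p₁ − p₀) / p₁.
PN = (0.234 − 0.145) / 0.234 = 0.089 / 0.234 ≈ 0.3803

PN ≈ 0.380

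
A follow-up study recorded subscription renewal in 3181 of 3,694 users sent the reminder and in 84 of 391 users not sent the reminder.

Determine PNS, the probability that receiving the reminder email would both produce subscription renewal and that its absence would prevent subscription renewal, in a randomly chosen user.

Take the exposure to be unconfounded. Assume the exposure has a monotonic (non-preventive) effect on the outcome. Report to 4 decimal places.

p₁ = P(outcome | exposed) = 3181/3694 = 0.86113
p₀ = P(outcome | unexposed) = 84/391 = 0.21483
Under exogeneity and monotonicity, PNS = p₁ − p₀.
PNS = 0.86113 − 0.21483 = 0.64629

PNS ≈ 0.6463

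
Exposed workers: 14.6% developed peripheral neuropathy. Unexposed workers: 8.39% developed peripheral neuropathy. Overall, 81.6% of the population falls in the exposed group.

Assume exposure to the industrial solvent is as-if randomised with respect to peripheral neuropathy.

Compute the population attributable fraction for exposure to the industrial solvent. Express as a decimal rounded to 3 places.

PAF ≈ 0.377

p₁ = 0.146, p₀ = 0.0839.
Overall risk P(Y=1) = π·p₁ + (1−π)·p₀ = 0.816×0.146 + 0.184×0.0839 = 0.13457.
Under exogeneity, PAF = [P(Y=1) − p₀] / P(Y=1).
PAF = (0.13457 − 0.0839) / 0.13457 ≈ 0.3765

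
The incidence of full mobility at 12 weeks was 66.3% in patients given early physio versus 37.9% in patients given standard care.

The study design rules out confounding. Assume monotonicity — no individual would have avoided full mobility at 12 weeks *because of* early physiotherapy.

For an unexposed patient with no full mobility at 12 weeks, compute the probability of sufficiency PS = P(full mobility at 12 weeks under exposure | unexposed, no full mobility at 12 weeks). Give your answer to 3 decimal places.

p₁ = 0.663, p₀ = 0.379.
Under exogeneity and monotonicity, PS = (p₁ − p₀) / (1 − p₀).
PS = (0.663 − 0.379) / (1 − 0.379) = 0.284 / 0.621 ≈ 0.4573

PS ≈ 0.457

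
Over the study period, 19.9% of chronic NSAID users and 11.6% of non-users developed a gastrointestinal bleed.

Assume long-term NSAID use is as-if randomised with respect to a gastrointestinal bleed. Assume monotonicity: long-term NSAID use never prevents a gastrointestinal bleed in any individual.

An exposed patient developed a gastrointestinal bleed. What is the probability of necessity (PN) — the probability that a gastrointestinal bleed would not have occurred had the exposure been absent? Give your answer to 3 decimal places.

PN ≈ 0.417

p₁ = 0.199, p₀ = 0.116.
Under exogeneity and monotonicity, PN = (p₁ − p₀) / p₁.
PN = (0.199 − 0.116) / 0.199 = 0.083 / 0.199 ≈ 0.4171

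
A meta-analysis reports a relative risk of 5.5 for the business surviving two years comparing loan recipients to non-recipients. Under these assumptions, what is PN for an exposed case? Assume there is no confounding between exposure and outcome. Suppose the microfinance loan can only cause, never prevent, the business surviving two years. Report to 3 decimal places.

PN ≈ 0.818

Under exogeneity and monotonicity, PN = (RR − 1) / RR = 1 − 1/RR.
PN = (5.5 − 1) / 5.5 = 4.5 / 5.5 ≈ 0.8182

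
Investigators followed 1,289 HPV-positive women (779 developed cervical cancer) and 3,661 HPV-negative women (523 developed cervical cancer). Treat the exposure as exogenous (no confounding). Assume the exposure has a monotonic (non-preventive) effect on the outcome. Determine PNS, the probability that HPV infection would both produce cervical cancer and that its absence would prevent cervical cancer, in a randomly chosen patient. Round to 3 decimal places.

p₁ = P(outcome | exposed) = 779/1289 = 0.60434
p₀ = P(outcome | unexposed) = 523/3661 = 0.14286
Under exogeneity and monotonicity, PNS = p₁ − p₀.
PNS = 0.60434 − 0.14286 = 0.46149

PNS ≈ 0.461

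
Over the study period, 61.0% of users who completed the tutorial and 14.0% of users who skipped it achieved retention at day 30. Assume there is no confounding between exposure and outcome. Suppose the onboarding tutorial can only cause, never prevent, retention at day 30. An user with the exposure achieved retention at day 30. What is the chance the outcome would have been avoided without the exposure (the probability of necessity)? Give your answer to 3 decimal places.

PN ≈ 0.770

p₁ = 0.61, p₀ = 0.14.
Under exogeneity and monotonicity, PN = (p₁ − p₀) / p₁.
PN = (0.61 − 0.14) / 0.61 = 0.47 / 0.61 ≈ 0.7705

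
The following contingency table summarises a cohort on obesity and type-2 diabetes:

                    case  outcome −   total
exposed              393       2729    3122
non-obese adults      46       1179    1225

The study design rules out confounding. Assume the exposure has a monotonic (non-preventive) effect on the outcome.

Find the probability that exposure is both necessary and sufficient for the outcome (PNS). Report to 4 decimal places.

PNS ≈ 0.0883

p₁ = P(outcome | exposed) = 393/3122 = 0.12588
p₀ = P(outcome | unexposed) = 46/1225 = 0.037551
Under exogeneity and monotonicity, PNS = p₁ − p₀.
PNS = 0.12588 − 0.037551 = 0.08833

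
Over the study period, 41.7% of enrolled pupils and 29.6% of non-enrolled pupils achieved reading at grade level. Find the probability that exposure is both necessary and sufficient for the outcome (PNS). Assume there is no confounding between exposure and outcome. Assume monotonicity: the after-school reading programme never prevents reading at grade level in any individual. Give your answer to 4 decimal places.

PNS ≈ 0.1210

p₁ = 0.417, p₀ = 0.296.
Under exogeneity and monotonicity, PNS = p₁ − p₀.
PNS = 0.417 − 0.296 = 0.121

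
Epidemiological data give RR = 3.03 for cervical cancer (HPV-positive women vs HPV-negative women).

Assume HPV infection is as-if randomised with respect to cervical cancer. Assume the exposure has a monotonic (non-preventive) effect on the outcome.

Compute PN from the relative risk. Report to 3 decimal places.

PN ≈ 0.670

Under exogeneity and monotonicity, PN = (RR − 1) / RR = 1 − 1/RR.
PN = (3.03 − 1) / 3.03 = 2.03 / 3.03 ≈ 0.6700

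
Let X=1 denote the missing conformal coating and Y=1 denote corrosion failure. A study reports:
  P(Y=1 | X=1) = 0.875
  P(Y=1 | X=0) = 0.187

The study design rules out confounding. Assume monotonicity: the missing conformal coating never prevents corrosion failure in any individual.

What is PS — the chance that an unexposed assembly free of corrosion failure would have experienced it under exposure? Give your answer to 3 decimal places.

PS ≈ 0.846

Let p₁ = 0.875, p₀ = 0.187.
Under exogeneity and monotonicity, PS = (p₁ − p₀) / (1 − p₀).
PS = (0.875 − 0.187) / (1 − 0.187) = 0.688 / 0.813 ≈ 0.8462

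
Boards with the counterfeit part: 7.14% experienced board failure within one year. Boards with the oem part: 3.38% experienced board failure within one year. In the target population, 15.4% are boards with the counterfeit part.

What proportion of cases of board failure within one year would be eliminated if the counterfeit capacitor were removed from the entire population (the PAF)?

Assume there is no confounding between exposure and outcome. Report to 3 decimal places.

p₁ = 0.0714, p₀ = 0.0338.
Overall risk P(Y=1) = π·p₁ + (1−π)·p₀ = 0.154×0.0714 + 0.846×0.0338 = 0.03959.
Under exogeneity, PAF = [P(Y=1) − p₀] / P(Y=1).
PAF = (0.03959 − 0.0338) / 0.03959 ≈ 0.1463

PAF ≈ 0.146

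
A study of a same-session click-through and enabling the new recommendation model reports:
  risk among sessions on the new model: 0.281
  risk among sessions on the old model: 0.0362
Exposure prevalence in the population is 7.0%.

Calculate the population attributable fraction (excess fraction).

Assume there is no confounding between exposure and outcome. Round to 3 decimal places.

Let p₁ = 0.281, p₀ = 0.0362.
Overall risk P(Y=1) = π·p₁ + (1−π)·p₀ = 0.07×0.281 + 0.93×0.0362 = 0.053336.
Under exogeneity, PAF = [P(Y=1) − p₀] / P(Y=1).
PAF = (0.053336 − 0.0362) / 0.053336 ≈ 0.3213

PAF ≈ 0.321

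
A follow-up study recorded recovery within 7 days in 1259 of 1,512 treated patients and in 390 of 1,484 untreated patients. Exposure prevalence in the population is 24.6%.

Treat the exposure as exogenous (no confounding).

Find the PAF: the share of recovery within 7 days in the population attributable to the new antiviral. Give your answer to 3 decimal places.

PAF ≈ 0.348

p₁ = P(outcome | exposed) = 1259/1512 = 0.83267
p₀ = P(outcome | unexposed) = 390/1484 = 0.2628
Overall risk P(Y=1) = π·p₁ + (1−π)·p₀ = 0.246×0.83267 + 0.754×0.2628 = 0.40299.
Under exogeneity, PAF = [P(Y=1) − p₀] / P(Y=1).
PAF = (0.40299 − 0.2628) / 0.40299 ≈ 0.3479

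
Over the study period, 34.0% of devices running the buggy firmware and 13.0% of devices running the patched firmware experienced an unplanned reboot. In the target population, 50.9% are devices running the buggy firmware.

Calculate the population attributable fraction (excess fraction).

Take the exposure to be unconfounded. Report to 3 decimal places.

PAF ≈ 0.451

p₁ = 0.34, p₀ = 0.13.
Overall risk P(Y=1) = π·p₁ + (1−π)·p₀ = 0.509×0.34 + 0.491×0.13 = 0.23689.
Under exogeneity, PAF = [P(Y=1) − p₀] / P(Y=1).
PAF = (0.23689 − 0.13) / 0.23689 ≈ 0.4512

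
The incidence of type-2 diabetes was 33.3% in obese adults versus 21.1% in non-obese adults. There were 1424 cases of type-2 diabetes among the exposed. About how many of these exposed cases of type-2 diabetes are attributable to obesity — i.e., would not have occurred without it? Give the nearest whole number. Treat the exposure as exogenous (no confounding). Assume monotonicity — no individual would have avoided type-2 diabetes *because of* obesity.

about 522 cases

p₁ = 0.333, p₀ = 0.211.
PN = (p₁ − p₀)/p₁ = (0.333 − 0.211) / 0.333 ≈ 0.36637.
Attributable cases ≈ PN × (exposed cases) = 0.36637 × 1424 ≈ 521.71.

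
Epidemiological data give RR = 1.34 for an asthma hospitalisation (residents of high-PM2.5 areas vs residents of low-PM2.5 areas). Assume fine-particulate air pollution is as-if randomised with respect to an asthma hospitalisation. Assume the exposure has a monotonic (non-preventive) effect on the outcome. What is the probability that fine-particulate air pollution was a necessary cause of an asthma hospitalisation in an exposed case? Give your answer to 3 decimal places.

Under exogeneity and monotonicity, PN = (RR − 1) / RR = 1 − 1/RR.
PN = (1.34 − 1) / 1.34 = 0.34 / 1.34 ≈ 0.2537

PN ≈ 0.254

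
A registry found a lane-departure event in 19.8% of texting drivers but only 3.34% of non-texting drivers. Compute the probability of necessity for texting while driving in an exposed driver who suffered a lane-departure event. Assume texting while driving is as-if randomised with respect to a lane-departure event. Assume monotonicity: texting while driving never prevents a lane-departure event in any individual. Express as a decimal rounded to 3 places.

p₁ = 0.198, p₀ = 0.0334.
Under exogeneity and monotonicity, PN = (p₁ − p₀) / p₁.
PN = (0.198 − 0.0334) / 0.198 = 0.1646 / 0.198 ≈ 0.8313

PN ≈ 0.831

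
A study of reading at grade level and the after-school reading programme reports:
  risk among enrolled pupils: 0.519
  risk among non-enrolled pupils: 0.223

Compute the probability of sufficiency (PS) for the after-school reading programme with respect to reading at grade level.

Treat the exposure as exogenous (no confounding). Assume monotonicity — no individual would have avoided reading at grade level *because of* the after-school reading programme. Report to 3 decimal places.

PS ≈ 0.381

Let p₁ = 0.519, p₀ = 0.223.
Under exogeneity and monotonicity, PS = (p₁ − p₀) / (1 − p₀).
PS = (0.519 − 0.223) / (1 − 0.223) = 0.296 / 0.777 ≈ 0.3810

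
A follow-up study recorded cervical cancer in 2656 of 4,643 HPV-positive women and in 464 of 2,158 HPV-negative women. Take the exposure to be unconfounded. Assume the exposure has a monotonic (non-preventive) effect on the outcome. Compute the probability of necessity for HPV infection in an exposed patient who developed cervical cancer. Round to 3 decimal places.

PN ≈ 0.624

p₁ = P(outcome | exposed) = 2656/4643 = 0.57204
p₀ = P(outcome | unexposed) = 464/2158 = 0.21501
Under exogeneity and monotonicity, PN = (p₁ − p₀) / p₁.
PN = (0.57204 − 0.21501) / 0.57204 = 0.35703 / 0.57204 ≈ 0.6241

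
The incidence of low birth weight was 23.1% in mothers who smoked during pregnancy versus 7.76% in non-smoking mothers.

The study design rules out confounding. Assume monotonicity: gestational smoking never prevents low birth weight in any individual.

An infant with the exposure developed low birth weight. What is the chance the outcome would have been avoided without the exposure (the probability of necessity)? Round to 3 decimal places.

p₁ = 0.231, p₀ = 0.0776.
Under exogeneity and monotonicity, PN = (p₁ − p₀) / p₁.
PN = (0.231 − 0.0776) / 0.231 = 0.1534 / 0.231 ≈ 0.6641

PN ≈ 0.664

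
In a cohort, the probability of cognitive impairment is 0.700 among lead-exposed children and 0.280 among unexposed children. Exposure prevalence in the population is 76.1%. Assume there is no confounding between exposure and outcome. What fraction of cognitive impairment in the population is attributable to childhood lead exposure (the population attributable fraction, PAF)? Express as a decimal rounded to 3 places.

PAF ≈ 0.533

Let p₁ = 0.7, p₀ = 0.28.
Overall risk P(Y=1) = π·p₁ + (1−π)·p₀ = 0.761×0.7 + 0.239×0.28 = 0.59962.
Under exogeneity, PAF = [P(Y=1) − p₀] / P(Y=1).
PAF = (0.59962 − 0.28) / 0.59962 ≈ 0.5330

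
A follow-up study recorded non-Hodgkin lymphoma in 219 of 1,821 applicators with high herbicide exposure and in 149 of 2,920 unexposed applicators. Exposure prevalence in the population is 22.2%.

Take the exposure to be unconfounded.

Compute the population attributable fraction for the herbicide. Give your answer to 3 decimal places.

p₁ = P(outcome | exposed) = 219/1821 = 0.12026
p₀ = P(outcome | unexposed) = 149/2920 = 0.051027
Overall risk P(Y=1) = π·p₁ + (1−π)·p₀ = 0.222×0.12026 + 0.778×0.051027 = 0.066398.
Under exogeneity, PAF = [P(Y=1) − p₀] / P(Y=1).
PAF = (0.066398 − 0.051027) / 0.066398 ≈ 0.2315

PAF ≈ 0.231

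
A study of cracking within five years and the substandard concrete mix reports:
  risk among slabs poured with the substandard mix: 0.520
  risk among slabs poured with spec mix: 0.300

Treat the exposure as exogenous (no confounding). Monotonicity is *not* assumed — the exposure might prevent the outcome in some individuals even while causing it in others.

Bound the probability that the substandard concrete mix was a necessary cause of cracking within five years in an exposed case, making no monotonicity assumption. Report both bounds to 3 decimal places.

Let p₁ = 0.52, p₀ = 0.3.
Under exogeneity alone the bounds on PN are max{0,(p₁−p₀)/p₁} ≤ PN ≤ min{1,(1−p₀)/p₁}.
  lower = (p₁ − p₀)/p₁ = 0.22 / 0.52 ≈ 0.4231
  upper = min{1, (1 − p₀)/p₁} = 0.7 / 0.52 ≈ 1.3462 → capped at 1

0.423 ≤ PN ≤ 1.000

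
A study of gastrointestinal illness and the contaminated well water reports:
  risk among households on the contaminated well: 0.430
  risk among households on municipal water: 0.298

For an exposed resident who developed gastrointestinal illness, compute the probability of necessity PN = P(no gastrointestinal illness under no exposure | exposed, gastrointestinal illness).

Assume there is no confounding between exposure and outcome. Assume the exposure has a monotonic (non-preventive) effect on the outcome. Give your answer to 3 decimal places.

PN ≈ 0.307

Let p₁ = 0.43, p₀ = 0.298.
Under exogeneity and monotonicity, PN = (p₁ − p₀) / p₁.
PN = (0.43 − 0.298) / 0.43 = 0.132 / 0.43 ≈ 0.3070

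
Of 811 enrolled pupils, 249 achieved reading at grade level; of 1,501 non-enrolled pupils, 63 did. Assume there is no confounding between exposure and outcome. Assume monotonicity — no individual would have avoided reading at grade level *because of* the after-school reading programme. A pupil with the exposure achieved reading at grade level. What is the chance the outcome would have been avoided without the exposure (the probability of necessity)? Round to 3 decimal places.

PN ≈ 0.863

p₁ = P(outcome | exposed) = 249/811 = 0.30703
p₀ = P(outcome | unexposed) = 63/1501 = 0.041972
Under exogeneity and monotonicity, PN = (p₁ − p₀) / p₁.
PN = (0.30703 − 0.041972) / 0.30703 = 0.26506 / 0.30703 ≈ 0.8633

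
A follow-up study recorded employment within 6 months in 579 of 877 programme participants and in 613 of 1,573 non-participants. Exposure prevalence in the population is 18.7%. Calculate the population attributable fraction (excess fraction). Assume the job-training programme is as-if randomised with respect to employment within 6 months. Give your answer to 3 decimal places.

p₁ = P(outcome | exposed) = 579/877 = 0.66021
p₀ = P(outcome | unexposed) = 613/1573 = 0.3897
Overall risk P(Y=1) = π·p₁ + (1−π)·p₀ = 0.187×0.66021 + 0.813×0.3897 = 0.44029.
Under exogeneity, PAF = [P(Y=1) − p₀] / P(Y=1).
PAF = (0.44029 − 0.3897) / 0.44029 ≈ 0.1149

PAF ≈ 0.115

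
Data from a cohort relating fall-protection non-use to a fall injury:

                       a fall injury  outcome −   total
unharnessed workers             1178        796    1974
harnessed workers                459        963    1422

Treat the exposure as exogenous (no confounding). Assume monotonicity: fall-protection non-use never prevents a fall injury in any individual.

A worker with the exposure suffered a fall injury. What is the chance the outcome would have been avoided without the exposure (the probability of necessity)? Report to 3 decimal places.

p₁ = P(outcome | exposed) = 1178/1974 = 0.59676
p₀ = P(outcome | unexposed) = 459/1422 = 0.32278
Under exogeneity and monotonicity, PN = (p₁ − p₀)/p₁.
PN = (0.59676 − 0.32278) / 0.59676 ≈ 0.4591

PN ≈ 0.459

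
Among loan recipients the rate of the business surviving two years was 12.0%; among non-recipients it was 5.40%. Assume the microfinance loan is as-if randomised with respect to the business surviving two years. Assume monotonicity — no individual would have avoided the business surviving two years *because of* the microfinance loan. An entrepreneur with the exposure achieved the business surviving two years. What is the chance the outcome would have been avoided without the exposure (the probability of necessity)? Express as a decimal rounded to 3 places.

p₁ = 0.12, p₀ = 0.054.
Under exogeneity and monotonicity, PN = (p₁ − p₀) / p₁.
PN = (0.12 − 0.054) / 0.12 = 0.066 / 0.12 ≈ 0.5500

PN ≈ 0.550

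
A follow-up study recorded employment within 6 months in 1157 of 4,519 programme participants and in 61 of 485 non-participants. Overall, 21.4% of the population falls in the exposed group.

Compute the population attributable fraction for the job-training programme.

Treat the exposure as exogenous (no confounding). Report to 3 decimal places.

PAF ≈ 0.181

p₁ = P(outcome | exposed) = 1157/4519 = 0.25603
p₀ = P(outcome | unexposed) = 61/485 = 0.12577
Overall risk P(Y=1) = π·p₁ + (1−π)·p₀ = 0.214×0.25603 + 0.786×0.12577 = 0.15365.
Under exogeneity, PAF = [P(Y=1) − p₀] / P(Y=1).
PAF = (0.15365 − 0.12577) / 0.15365 ≈ 0.1814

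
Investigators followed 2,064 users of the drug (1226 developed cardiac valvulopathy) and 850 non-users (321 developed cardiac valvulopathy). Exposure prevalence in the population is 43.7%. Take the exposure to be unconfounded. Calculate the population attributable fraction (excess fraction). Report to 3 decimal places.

p₁ = P(outcome | exposed) = 1226/2064 = 0.59399
p₀ = P(outcome | unexposed) = 321/850 = 0.37765
Overall risk P(Y=1) = π·p₁ + (1−π)·p₀ = 0.437×0.59399 + 0.563×0.37765 = 0.47219.
Under exogeneity, PAF = [P(Y=1) − p₀] / P(Y=1).
PAF = (0.47219 − 0.37765) / 0.47219 ≈ 0.2002

PAF ≈ 0.200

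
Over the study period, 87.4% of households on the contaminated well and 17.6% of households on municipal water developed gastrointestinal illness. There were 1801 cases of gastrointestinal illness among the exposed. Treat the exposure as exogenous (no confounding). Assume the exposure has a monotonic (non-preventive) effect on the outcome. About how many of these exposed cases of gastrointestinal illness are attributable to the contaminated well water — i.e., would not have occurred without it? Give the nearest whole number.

p₁ = 0.874, p₀ = 0.176.
PN = (p₁ − p₀)/p₁ = (0.874 − 0.176) / 0.874 ≈ 0.79863.
Attributable cases ≈ PN × (exposed cases) = 0.79863 × 1801 ≈ 1438.33.

about 1438 cases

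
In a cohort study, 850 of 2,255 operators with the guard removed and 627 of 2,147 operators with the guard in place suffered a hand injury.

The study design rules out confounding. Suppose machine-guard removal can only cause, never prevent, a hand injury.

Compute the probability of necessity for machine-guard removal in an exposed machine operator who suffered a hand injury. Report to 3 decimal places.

PN ≈ 0.225

p₁ = P(outcome | exposed) = 850/2255 = 0.37694
p₀ = P(outcome | unexposed) = 627/2147 = 0.29204
Under exogeneity and monotonicity, PN = (p₁ − p₀) / p₁.
PN = (0.37694 − 0.29204) / 0.37694 = 0.084905 / 0.37694 ≈ 0.2252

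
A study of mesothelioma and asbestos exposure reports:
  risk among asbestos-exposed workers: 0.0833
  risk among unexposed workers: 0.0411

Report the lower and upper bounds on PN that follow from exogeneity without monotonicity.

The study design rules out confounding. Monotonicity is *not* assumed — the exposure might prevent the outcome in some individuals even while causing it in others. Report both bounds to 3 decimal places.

Let p₁ = 0.0833, p₀ = 0.0411.
Under exogeneity alone the bounds on PN are max{0,(p₁−p₀)/p₁} ≤ PN ≤ min{1,(1−p₀)/p₁}.
  lower = (p₁ − p₀)/p₁ = 0.0422 / 0.0833 ≈ 0.5066
  upper = min{1, (1 − p₀)/p₁} = 0.9589 / 0.0833 ≈ 11.5114 → capped at 1

0.507 ≤ PN ≤ 1.000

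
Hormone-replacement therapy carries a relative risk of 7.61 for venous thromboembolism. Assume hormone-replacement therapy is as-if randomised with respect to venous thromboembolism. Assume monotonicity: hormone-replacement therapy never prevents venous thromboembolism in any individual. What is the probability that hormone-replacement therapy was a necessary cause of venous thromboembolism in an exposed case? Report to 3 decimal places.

PN ≈ 0.869

Under exogeneity and monotonicity, PN = (RR − 1) / RR = 1 − 1/RR.
PN = (7.61 − 1) / 7.61 = 6.61 / 7.61 ≈ 0.8686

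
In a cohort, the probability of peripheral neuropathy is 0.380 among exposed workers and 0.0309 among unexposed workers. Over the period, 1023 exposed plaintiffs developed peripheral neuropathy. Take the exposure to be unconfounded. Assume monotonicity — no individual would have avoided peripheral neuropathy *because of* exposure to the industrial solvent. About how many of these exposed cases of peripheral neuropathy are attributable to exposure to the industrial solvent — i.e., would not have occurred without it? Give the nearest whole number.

about 940 cases

Let p₁ = 0.38, p₀ = 0.0309.
PN = (p₁ − p₀)/p₁ = (0.38 − 0.0309) / 0.38 ≈ 0.91868.
Attributable cases ≈ PN × (exposed cases) = 0.91868 × 1023 ≈ 939.81.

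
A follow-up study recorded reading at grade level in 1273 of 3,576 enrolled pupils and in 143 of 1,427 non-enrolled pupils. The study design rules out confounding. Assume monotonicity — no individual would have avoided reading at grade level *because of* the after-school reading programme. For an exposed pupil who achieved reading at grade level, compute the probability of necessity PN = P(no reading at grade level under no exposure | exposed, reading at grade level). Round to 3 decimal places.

p₁ = P(outcome | exposed) = 1273/3576 = 0.35598
p₀ = P(outcome | unexposed) = 143/1427 = 0.10021
Under exogeneity and monotonicity, PN = (p₁ − p₀) / p₁.
PN = (0.35598 − 0.10021) / 0.35598 = 0.25577 / 0.35598 ≈ 0.7185

PN ≈ 0.718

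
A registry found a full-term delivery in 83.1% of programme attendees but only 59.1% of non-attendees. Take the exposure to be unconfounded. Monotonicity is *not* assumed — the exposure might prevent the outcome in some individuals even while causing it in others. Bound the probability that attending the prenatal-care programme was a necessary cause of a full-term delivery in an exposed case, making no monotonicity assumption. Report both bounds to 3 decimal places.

p₁ = 0.831, p₀ = 0.591.
Under exogeneity alone the bounds on PN are max{0,(p₁−p₀)/p₁} ≤ PN ≤ min{1,(1−p₀)/p₁}.
  lower = (p₁ − p₀)/p₁ = 0.24 / 0.831 ≈ 0.2888
  upper = min{1, (1 − p₀)/p₁} = 0.409 / 0.831 ≈ 0.4922

0.289 ≤ PN ≤ 0.492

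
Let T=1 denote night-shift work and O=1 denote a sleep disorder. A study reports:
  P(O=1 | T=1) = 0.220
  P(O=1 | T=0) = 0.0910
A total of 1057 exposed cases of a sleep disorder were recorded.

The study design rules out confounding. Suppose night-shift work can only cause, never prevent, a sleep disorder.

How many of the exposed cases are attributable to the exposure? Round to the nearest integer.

Let p₁ = 0.22, p₀ = 0.091.
PN = (p₁ − p₀)/p₁ = (0.22 − 0.091) / 0.22 ≈ 0.58636.
Attributable cases ≈ PN × (exposed cases) = 0.58636 × 1057 ≈ 619.79.

about 620 cases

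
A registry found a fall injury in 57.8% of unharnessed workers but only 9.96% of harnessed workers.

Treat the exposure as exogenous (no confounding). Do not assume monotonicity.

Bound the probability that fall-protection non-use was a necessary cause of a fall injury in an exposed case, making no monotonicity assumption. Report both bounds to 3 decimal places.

p₁ = 0.578, p₀ = 0.0996.
Under exogeneity alone the bounds on PN are max{0,(p₁−p₀)/p₁} ≤ PN ≤ min{1,(1−p₀)/p₁}.
  lower = (p₁ − p₀)/p₁ = 0.4784 / 0.578 ≈ 0.8277
  upper = min{1, (1 − p₀)/p₁} = 0.9004 / 0.578 ≈ 1.5578 → capped at 1

0.828 ≤ PN ≤ 1.000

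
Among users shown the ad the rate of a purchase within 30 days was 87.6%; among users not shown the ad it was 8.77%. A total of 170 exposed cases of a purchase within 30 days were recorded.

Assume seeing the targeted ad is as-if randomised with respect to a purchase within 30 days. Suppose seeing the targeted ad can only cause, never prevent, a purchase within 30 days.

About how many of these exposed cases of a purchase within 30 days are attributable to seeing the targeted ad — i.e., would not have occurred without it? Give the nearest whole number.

p₁ = 0.876, p₀ = 0.0877.
PN = (p₁ − p₀)/p₁ = (0.876 − 0.0877) / 0.876 ≈ 0.89989.
Attributable cases ≈ PN × (exposed cases) = 0.89989 × 170 ≈ 152.98.

about 153 cases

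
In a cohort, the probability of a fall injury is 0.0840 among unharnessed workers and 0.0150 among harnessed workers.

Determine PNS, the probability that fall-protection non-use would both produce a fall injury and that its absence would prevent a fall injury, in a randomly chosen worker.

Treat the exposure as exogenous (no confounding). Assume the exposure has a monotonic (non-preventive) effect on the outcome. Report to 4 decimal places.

Let p₁ = 0.084, p₀ = 0.015.
Under exogeneity and monotonicity, PNS = p₁ − p₀.
PNS = 0.084 − 0.015 = 0.069

PNS ≈ 0.0690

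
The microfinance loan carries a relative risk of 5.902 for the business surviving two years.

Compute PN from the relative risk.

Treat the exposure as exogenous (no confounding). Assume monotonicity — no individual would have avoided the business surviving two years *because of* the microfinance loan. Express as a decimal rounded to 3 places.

Under exogeneity and monotonicity, PN = (RR − 1) / RR = 1 − 1/RR.
PN = (5.902 − 1) / 5.902 = 4.902 / 5.902 ≈ 0.8306

PN ≈ 0.831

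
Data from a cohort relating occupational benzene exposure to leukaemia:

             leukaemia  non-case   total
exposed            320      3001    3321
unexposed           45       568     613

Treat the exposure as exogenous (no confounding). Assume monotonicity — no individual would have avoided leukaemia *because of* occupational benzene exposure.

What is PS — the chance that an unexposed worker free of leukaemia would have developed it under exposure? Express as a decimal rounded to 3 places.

PS ≈ 0.025

p₁ = P(outcome | exposed) = 320/3321 = 0.096357
p₀ = P(outcome | unexposed) = 45/613 = 0.073409
Under exogeneity and monotonicity, PS = (p₁ − p₀)/(1 − p₀).
PS = (0.096357 − 0.073409) / 0.92659 ≈ 0.0248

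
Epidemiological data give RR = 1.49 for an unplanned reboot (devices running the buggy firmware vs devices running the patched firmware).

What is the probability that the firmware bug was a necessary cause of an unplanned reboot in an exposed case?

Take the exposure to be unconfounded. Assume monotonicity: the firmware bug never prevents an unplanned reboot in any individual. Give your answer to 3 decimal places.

PN ≈ 0.329

Under exogeneity and monotonicity, PN = (RR − 1) / RR = 1 − 1/RR.
PN = (1.49 − 1) / 1.49 = 0.49 / 1.49 ≈ 0.3289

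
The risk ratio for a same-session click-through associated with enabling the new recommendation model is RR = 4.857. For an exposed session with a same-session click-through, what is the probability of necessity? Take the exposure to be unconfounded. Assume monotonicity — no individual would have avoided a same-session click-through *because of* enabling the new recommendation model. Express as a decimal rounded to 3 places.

PN ≈ 0.794

Under exogeneity and monotonicity, PN = (RR − 1) / RR = 1 − 1/RR.
PN = (4.857 − 1) / 4.857 = 3.857 / 4.857 ≈ 0.7941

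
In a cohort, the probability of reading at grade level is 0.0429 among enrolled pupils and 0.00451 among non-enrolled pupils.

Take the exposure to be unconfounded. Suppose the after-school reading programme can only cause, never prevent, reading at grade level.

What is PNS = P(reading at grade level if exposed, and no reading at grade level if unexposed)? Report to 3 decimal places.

PNS ≈ 0.038

Let p₁ = 0.0429, p₀ = 0.00451.
Under exogeneity and monotonicity, PNS = p₁ − p₀.
PNS = 0.0429 − 0.00451 = 0.03839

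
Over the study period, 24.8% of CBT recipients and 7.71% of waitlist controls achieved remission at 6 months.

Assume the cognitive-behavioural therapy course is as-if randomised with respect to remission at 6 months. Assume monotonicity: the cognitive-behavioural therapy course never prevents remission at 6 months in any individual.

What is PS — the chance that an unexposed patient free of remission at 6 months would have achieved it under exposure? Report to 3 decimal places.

p₁ = 0.248, p₀ = 0.0771.
Under exogeneity and monotonicity, PS = (p₁ − p₀) / (1 − p₀).
PS = (0.248 − 0.0771) / (1 − 0.0771) = 0.1709 / 0.9229 ≈ 0.1852

PS ≈ 0.185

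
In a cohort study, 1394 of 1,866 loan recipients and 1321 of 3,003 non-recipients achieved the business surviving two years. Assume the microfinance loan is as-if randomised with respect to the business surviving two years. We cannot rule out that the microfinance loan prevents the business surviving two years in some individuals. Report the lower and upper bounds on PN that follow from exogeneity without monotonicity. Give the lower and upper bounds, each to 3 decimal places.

0.411 ≤ PN ≤ 0.750

p₁ = P(outcome | exposed) = 1394/1866 = 0.74705
p₀ = P(outcome | unexposed) = 1321/3003 = 0.43989
Under exogeneity alone the bounds on PN are max{0,(p₁−p₀)/p₁} ≤ PN ≤ min{1,(1−p₀)/p₁}.
  lower = (p₁ − p₀)/p₁ = 0.30716 / 0.74705 ≈ 0.4112
  upper = min{1, (1 − p₀)/p₁} = 0.56011 / 0.74705 ≈ 0.7498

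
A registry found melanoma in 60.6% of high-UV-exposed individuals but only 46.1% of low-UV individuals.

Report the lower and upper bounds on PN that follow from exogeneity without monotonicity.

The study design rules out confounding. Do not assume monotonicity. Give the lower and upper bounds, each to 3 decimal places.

p₁ = 0.606, p₀ = 0.461.
Under exogeneity alone the bounds on PN are max{0,(p₁−p₀)/p₁} ≤ PN ≤ min{1,(1−p₀)/p₁}.
  lower = (p₁ − p₀)/p₁ = 0.145 / 0.606 ≈ 0.2393
  upper = min{1, (1 − p₀)/p₁} = 0.539 / 0.606 ≈ 0.8894

0.239 ≤ PN ≤ 0.889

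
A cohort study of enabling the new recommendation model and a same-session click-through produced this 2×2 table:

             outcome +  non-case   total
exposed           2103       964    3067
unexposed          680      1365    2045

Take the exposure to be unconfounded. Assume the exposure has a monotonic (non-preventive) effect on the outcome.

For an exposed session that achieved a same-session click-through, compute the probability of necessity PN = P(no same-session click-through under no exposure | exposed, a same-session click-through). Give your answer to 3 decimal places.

p₁ = P(outcome | exposed) = 2103/3067 = 0.68569
p₀ = P(outcome | unexposed) = 680/2045 = 0.33252
Under exogeneity and monotonicity, PN = (p₁ − p₀)/p₁.
PN = (0.68569 − 0.33252) / 0.68569 ≈ 0.5151

PN ≈ 0.515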